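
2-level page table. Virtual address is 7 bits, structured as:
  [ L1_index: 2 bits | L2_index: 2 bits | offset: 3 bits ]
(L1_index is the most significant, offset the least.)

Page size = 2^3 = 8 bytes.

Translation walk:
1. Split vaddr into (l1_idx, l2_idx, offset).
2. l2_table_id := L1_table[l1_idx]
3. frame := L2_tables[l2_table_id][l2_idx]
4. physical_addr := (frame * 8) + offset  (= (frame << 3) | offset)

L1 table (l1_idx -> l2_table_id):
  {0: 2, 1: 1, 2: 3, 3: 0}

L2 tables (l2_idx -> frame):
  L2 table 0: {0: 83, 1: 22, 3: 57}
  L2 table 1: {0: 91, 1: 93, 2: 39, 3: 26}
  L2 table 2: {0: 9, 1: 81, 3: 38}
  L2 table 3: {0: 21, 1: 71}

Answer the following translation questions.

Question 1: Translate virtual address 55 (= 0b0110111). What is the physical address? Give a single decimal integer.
Answer: 319

Derivation:
vaddr = 55 = 0b0110111
Split: l1_idx=1, l2_idx=2, offset=7
L1[1] = 1
L2[1][2] = 39
paddr = 39 * 8 + 7 = 319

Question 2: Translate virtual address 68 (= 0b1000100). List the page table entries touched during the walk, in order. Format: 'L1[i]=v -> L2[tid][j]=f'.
vaddr = 68 = 0b1000100
Split: l1_idx=2, l2_idx=0, offset=4

Answer: L1[2]=3 -> L2[3][0]=21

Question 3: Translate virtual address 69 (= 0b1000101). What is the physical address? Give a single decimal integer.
Answer: 173

Derivation:
vaddr = 69 = 0b1000101
Split: l1_idx=2, l2_idx=0, offset=5
L1[2] = 3
L2[3][0] = 21
paddr = 21 * 8 + 5 = 173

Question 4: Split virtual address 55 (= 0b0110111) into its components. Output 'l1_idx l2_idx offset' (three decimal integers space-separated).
vaddr = 55 = 0b0110111
  top 2 bits -> l1_idx = 1
  next 2 bits -> l2_idx = 2
  bottom 3 bits -> offset = 7

Answer: 1 2 7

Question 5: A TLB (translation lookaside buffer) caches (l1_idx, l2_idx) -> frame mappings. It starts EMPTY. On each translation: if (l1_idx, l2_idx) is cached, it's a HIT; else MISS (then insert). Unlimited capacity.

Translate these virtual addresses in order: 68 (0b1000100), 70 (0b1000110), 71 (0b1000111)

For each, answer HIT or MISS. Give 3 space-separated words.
Answer: MISS HIT HIT

Derivation:
vaddr=68: (2,0) not in TLB -> MISS, insert
vaddr=70: (2,0) in TLB -> HIT
vaddr=71: (2,0) in TLB -> HIT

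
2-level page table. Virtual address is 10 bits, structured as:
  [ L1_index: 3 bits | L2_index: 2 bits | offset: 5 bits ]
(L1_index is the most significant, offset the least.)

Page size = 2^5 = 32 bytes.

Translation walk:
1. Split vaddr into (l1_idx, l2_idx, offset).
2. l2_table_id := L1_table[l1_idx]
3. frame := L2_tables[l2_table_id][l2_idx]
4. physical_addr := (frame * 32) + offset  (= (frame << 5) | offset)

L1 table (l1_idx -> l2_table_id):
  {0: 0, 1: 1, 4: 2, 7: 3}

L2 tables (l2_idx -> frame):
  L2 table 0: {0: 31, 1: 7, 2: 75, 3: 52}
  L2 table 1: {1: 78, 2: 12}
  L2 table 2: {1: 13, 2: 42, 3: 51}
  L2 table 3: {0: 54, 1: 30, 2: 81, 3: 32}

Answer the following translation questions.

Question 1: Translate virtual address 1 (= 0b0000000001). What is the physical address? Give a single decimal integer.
Answer: 993

Derivation:
vaddr = 1 = 0b0000000001
Split: l1_idx=0, l2_idx=0, offset=1
L1[0] = 0
L2[0][0] = 31
paddr = 31 * 32 + 1 = 993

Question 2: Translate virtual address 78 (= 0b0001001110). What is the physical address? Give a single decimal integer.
vaddr = 78 = 0b0001001110
Split: l1_idx=0, l2_idx=2, offset=14
L1[0] = 0
L2[0][2] = 75
paddr = 75 * 32 + 14 = 2414

Answer: 2414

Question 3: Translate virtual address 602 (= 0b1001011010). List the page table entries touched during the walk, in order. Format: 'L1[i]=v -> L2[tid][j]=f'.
Answer: L1[4]=2 -> L2[2][2]=42

Derivation:
vaddr = 602 = 0b1001011010
Split: l1_idx=4, l2_idx=2, offset=26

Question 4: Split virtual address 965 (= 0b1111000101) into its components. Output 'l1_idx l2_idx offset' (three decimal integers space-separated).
vaddr = 965 = 0b1111000101
  top 3 bits -> l1_idx = 7
  next 2 bits -> l2_idx = 2
  bottom 5 bits -> offset = 5

Answer: 7 2 5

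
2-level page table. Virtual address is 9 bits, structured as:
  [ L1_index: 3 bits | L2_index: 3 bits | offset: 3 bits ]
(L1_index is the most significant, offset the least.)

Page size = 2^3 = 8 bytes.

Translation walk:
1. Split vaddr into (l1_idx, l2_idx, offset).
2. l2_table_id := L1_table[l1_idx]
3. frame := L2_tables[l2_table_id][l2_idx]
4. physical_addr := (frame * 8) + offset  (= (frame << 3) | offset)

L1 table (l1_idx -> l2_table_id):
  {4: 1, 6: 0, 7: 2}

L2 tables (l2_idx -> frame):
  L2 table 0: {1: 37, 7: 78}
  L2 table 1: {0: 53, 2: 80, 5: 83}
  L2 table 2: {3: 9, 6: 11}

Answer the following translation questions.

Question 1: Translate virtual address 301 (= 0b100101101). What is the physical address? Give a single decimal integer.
vaddr = 301 = 0b100101101
Split: l1_idx=4, l2_idx=5, offset=5
L1[4] = 1
L2[1][5] = 83
paddr = 83 * 8 + 5 = 669

Answer: 669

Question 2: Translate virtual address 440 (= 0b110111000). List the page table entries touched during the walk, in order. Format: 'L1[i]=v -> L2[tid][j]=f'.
Answer: L1[6]=0 -> L2[0][7]=78

Derivation:
vaddr = 440 = 0b110111000
Split: l1_idx=6, l2_idx=7, offset=0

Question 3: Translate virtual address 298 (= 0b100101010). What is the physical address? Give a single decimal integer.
Answer: 666

Derivation:
vaddr = 298 = 0b100101010
Split: l1_idx=4, l2_idx=5, offset=2
L1[4] = 1
L2[1][5] = 83
paddr = 83 * 8 + 2 = 666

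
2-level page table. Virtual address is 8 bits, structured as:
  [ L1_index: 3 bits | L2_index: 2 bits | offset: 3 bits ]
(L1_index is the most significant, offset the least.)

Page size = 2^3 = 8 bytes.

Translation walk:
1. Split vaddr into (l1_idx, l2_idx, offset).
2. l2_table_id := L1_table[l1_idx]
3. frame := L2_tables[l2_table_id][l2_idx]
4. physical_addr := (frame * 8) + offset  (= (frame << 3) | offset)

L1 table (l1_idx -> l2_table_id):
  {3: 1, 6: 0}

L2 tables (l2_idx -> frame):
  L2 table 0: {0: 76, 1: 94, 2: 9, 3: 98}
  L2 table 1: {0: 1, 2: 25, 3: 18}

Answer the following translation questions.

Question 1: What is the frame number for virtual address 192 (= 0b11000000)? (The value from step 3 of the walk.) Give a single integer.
vaddr = 192: l1_idx=6, l2_idx=0
L1[6] = 0; L2[0][0] = 76

Answer: 76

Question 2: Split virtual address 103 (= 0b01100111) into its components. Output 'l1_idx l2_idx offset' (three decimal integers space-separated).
Answer: 3 0 7

Derivation:
vaddr = 103 = 0b01100111
  top 3 bits -> l1_idx = 3
  next 2 bits -> l2_idx = 0
  bottom 3 bits -> offset = 7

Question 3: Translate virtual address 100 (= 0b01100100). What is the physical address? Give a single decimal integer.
vaddr = 100 = 0b01100100
Split: l1_idx=3, l2_idx=0, offset=4
L1[3] = 1
L2[1][0] = 1
paddr = 1 * 8 + 4 = 12

Answer: 12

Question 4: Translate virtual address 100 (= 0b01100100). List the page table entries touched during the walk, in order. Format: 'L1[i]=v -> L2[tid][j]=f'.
vaddr = 100 = 0b01100100
Split: l1_idx=3, l2_idx=0, offset=4

Answer: L1[3]=1 -> L2[1][0]=1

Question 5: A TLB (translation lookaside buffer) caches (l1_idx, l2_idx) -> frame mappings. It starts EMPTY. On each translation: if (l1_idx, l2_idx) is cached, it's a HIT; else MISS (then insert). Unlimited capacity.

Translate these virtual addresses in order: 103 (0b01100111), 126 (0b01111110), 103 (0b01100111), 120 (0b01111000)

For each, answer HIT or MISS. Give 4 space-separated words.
Answer: MISS MISS HIT HIT

Derivation:
vaddr=103: (3,0) not in TLB -> MISS, insert
vaddr=126: (3,3) not in TLB -> MISS, insert
vaddr=103: (3,0) in TLB -> HIT
vaddr=120: (3,3) in TLB -> HIT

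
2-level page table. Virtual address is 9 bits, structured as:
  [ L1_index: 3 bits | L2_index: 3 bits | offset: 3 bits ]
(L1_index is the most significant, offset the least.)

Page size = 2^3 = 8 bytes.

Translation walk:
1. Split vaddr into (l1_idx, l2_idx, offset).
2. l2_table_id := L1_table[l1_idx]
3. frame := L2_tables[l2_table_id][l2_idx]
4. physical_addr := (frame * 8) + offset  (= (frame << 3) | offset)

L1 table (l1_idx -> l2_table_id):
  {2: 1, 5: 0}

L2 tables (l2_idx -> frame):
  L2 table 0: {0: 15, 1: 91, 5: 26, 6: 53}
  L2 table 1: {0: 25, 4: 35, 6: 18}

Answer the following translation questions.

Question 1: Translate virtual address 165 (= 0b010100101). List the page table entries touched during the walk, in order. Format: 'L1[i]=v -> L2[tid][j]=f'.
vaddr = 165 = 0b010100101
Split: l1_idx=2, l2_idx=4, offset=5

Answer: L1[2]=1 -> L2[1][4]=35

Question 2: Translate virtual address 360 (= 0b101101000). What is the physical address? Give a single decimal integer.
vaddr = 360 = 0b101101000
Split: l1_idx=5, l2_idx=5, offset=0
L1[5] = 0
L2[0][5] = 26
paddr = 26 * 8 + 0 = 208

Answer: 208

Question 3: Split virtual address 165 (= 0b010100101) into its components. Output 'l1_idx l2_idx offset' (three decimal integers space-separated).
Answer: 2 4 5

Derivation:
vaddr = 165 = 0b010100101
  top 3 bits -> l1_idx = 2
  next 3 bits -> l2_idx = 4
  bottom 3 bits -> offset = 5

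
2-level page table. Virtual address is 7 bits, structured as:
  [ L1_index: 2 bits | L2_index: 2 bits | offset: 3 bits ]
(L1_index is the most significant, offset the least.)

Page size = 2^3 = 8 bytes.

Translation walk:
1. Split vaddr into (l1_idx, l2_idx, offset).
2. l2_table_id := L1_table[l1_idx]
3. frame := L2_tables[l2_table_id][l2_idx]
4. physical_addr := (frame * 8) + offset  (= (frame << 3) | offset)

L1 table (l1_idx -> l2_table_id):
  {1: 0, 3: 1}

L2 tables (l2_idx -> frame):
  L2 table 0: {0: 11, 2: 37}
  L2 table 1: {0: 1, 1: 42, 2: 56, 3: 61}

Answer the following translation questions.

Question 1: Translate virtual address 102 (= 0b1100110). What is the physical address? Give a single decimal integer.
Answer: 14

Derivation:
vaddr = 102 = 0b1100110
Split: l1_idx=3, l2_idx=0, offset=6
L1[3] = 1
L2[1][0] = 1
paddr = 1 * 8 + 6 = 14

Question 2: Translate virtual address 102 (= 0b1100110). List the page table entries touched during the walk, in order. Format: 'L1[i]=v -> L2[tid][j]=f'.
Answer: L1[3]=1 -> L2[1][0]=1

Derivation:
vaddr = 102 = 0b1100110
Split: l1_idx=3, l2_idx=0, offset=6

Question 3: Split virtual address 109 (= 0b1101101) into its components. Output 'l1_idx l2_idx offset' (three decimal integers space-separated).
Answer: 3 1 5

Derivation:
vaddr = 109 = 0b1101101
  top 2 bits -> l1_idx = 3
  next 2 bits -> l2_idx = 1
  bottom 3 bits -> offset = 5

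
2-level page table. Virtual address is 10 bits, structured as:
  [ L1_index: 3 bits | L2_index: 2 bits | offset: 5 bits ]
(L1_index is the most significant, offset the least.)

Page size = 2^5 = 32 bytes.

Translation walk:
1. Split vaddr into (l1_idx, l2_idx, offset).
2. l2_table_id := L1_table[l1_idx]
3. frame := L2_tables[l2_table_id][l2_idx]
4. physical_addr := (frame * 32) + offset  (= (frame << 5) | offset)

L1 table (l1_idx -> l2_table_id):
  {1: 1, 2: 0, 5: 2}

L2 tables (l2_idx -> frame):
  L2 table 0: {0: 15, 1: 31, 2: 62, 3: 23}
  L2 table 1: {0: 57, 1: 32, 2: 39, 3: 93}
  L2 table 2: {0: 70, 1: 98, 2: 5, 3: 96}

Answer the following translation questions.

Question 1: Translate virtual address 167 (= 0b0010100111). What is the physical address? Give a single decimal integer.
vaddr = 167 = 0b0010100111
Split: l1_idx=1, l2_idx=1, offset=7
L1[1] = 1
L2[1][1] = 32
paddr = 32 * 32 + 7 = 1031

Answer: 1031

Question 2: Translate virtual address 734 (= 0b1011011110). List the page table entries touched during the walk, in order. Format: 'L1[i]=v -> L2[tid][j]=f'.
Answer: L1[5]=2 -> L2[2][2]=5

Derivation:
vaddr = 734 = 0b1011011110
Split: l1_idx=5, l2_idx=2, offset=30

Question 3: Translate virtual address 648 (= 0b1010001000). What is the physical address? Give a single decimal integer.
Answer: 2248

Derivation:
vaddr = 648 = 0b1010001000
Split: l1_idx=5, l2_idx=0, offset=8
L1[5] = 2
L2[2][0] = 70
paddr = 70 * 32 + 8 = 2248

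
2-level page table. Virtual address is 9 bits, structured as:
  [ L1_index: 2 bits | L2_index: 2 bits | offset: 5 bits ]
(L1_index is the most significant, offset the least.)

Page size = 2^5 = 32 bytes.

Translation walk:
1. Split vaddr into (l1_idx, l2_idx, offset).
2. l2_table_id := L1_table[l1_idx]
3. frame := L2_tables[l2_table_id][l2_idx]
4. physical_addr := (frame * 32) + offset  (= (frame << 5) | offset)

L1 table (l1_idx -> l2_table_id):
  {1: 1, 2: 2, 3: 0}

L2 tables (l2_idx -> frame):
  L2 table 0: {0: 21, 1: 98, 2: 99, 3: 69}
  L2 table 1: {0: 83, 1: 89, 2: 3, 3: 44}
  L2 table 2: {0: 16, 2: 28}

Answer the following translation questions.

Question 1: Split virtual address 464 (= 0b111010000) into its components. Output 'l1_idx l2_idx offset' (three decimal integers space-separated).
vaddr = 464 = 0b111010000
  top 2 bits -> l1_idx = 3
  next 2 bits -> l2_idx = 2
  bottom 5 bits -> offset = 16

Answer: 3 2 16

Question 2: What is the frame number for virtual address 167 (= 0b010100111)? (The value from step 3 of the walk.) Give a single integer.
Answer: 89

Derivation:
vaddr = 167: l1_idx=1, l2_idx=1
L1[1] = 1; L2[1][1] = 89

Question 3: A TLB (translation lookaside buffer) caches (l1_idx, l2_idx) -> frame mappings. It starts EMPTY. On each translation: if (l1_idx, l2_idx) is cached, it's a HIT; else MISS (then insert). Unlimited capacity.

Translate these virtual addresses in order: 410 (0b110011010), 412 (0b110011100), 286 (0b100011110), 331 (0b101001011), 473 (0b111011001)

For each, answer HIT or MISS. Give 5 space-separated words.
Answer: MISS HIT MISS MISS MISS

Derivation:
vaddr=410: (3,0) not in TLB -> MISS, insert
vaddr=412: (3,0) in TLB -> HIT
vaddr=286: (2,0) not in TLB -> MISS, insert
vaddr=331: (2,2) not in TLB -> MISS, insert
vaddr=473: (3,2) not in TLB -> MISS, insert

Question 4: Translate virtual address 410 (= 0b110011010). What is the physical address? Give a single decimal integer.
vaddr = 410 = 0b110011010
Split: l1_idx=3, l2_idx=0, offset=26
L1[3] = 0
L2[0][0] = 21
paddr = 21 * 32 + 26 = 698

Answer: 698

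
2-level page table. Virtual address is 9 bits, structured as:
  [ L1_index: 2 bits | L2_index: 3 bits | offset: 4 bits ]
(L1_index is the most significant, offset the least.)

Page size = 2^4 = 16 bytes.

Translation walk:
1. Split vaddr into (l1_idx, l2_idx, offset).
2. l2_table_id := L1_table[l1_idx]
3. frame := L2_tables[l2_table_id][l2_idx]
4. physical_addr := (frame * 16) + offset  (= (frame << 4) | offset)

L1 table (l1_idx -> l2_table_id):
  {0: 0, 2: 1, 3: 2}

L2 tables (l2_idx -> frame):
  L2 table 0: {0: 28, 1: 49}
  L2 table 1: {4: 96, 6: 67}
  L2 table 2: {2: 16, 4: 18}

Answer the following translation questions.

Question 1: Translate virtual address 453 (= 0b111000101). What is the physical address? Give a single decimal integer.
vaddr = 453 = 0b111000101
Split: l1_idx=3, l2_idx=4, offset=5
L1[3] = 2
L2[2][4] = 18
paddr = 18 * 16 + 5 = 293

Answer: 293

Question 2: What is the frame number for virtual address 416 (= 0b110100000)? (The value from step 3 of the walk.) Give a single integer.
vaddr = 416: l1_idx=3, l2_idx=2
L1[3] = 2; L2[2][2] = 16

Answer: 16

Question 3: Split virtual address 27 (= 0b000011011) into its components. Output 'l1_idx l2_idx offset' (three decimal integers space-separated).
vaddr = 27 = 0b000011011
  top 2 bits -> l1_idx = 0
  next 3 bits -> l2_idx = 1
  bottom 4 bits -> offset = 11

Answer: 0 1 11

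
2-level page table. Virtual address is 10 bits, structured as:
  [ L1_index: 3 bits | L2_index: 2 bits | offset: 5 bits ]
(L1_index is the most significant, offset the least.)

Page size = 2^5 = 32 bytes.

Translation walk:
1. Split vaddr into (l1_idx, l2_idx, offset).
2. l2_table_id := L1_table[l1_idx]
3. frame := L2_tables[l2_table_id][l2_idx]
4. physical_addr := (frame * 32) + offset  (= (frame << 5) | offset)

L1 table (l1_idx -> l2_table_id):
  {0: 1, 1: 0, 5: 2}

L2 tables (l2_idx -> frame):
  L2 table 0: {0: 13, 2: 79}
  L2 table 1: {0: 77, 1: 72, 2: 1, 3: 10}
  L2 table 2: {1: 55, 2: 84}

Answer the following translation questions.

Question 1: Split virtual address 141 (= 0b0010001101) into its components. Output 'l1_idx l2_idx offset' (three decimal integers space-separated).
Answer: 1 0 13

Derivation:
vaddr = 141 = 0b0010001101
  top 3 bits -> l1_idx = 1
  next 2 bits -> l2_idx = 0
  bottom 5 bits -> offset = 13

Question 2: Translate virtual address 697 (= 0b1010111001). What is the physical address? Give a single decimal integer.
Answer: 1785

Derivation:
vaddr = 697 = 0b1010111001
Split: l1_idx=5, l2_idx=1, offset=25
L1[5] = 2
L2[2][1] = 55
paddr = 55 * 32 + 25 = 1785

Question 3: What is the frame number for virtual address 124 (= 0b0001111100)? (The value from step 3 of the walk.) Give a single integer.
Answer: 10

Derivation:
vaddr = 124: l1_idx=0, l2_idx=3
L1[0] = 1; L2[1][3] = 10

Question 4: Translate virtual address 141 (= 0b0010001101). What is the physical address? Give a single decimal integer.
Answer: 429

Derivation:
vaddr = 141 = 0b0010001101
Split: l1_idx=1, l2_idx=0, offset=13
L1[1] = 0
L2[0][0] = 13
paddr = 13 * 32 + 13 = 429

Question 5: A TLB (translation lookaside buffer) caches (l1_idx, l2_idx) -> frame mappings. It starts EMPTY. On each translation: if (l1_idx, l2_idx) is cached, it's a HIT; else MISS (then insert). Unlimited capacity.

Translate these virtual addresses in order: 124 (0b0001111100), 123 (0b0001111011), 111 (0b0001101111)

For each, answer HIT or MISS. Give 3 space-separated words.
Answer: MISS HIT HIT

Derivation:
vaddr=124: (0,3) not in TLB -> MISS, insert
vaddr=123: (0,3) in TLB -> HIT
vaddr=111: (0,3) in TLB -> HIT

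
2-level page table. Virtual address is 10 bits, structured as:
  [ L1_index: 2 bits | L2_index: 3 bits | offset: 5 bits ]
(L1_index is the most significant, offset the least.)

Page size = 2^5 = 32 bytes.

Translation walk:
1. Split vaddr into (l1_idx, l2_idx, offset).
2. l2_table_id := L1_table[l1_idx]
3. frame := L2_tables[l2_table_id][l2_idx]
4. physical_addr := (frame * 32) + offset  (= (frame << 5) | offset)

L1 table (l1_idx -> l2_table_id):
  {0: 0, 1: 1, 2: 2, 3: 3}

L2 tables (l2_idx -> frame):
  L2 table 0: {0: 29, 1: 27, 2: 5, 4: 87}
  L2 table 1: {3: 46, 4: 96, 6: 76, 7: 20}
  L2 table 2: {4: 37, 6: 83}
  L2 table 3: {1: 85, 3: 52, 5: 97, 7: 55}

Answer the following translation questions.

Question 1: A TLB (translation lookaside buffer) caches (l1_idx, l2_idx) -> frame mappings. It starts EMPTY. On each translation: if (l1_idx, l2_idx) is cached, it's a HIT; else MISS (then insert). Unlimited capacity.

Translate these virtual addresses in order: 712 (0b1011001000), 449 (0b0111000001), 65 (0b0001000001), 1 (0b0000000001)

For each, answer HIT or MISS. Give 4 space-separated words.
vaddr=712: (2,6) not in TLB -> MISS, insert
vaddr=449: (1,6) not in TLB -> MISS, insert
vaddr=65: (0,2) not in TLB -> MISS, insert
vaddr=1: (0,0) not in TLB -> MISS, insert

Answer: MISS MISS MISS MISS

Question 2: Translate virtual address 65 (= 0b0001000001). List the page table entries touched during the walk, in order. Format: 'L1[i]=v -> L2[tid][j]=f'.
vaddr = 65 = 0b0001000001
Split: l1_idx=0, l2_idx=2, offset=1

Answer: L1[0]=0 -> L2[0][2]=5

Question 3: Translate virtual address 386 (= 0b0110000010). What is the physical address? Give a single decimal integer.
vaddr = 386 = 0b0110000010
Split: l1_idx=1, l2_idx=4, offset=2
L1[1] = 1
L2[1][4] = 96
paddr = 96 * 32 + 2 = 3074

Answer: 3074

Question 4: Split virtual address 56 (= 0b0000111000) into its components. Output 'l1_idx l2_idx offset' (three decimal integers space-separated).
vaddr = 56 = 0b0000111000
  top 2 bits -> l1_idx = 0
  next 3 bits -> l2_idx = 1
  bottom 5 bits -> offset = 24

Answer: 0 1 24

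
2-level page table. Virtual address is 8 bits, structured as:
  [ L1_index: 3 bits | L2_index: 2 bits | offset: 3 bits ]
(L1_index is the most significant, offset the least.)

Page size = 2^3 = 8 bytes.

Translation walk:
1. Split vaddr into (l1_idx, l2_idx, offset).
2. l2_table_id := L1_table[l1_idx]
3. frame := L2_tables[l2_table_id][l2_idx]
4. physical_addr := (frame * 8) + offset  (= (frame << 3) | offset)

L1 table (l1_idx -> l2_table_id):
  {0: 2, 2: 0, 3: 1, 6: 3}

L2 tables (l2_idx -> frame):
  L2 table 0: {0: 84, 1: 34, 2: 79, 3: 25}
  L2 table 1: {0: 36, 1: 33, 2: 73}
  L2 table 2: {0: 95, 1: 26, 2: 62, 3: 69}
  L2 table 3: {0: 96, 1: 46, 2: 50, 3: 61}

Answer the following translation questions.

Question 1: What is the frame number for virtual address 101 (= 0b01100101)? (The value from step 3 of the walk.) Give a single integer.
vaddr = 101: l1_idx=3, l2_idx=0
L1[3] = 1; L2[1][0] = 36

Answer: 36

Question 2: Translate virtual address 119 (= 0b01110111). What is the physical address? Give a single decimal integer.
vaddr = 119 = 0b01110111
Split: l1_idx=3, l2_idx=2, offset=7
L1[3] = 1
L2[1][2] = 73
paddr = 73 * 8 + 7 = 591

Answer: 591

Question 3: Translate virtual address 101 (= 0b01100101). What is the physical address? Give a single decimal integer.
vaddr = 101 = 0b01100101
Split: l1_idx=3, l2_idx=0, offset=5
L1[3] = 1
L2[1][0] = 36
paddr = 36 * 8 + 5 = 293

Answer: 293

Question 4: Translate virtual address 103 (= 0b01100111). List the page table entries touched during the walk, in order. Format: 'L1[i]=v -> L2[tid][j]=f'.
Answer: L1[3]=1 -> L2[1][0]=36

Derivation:
vaddr = 103 = 0b01100111
Split: l1_idx=3, l2_idx=0, offset=7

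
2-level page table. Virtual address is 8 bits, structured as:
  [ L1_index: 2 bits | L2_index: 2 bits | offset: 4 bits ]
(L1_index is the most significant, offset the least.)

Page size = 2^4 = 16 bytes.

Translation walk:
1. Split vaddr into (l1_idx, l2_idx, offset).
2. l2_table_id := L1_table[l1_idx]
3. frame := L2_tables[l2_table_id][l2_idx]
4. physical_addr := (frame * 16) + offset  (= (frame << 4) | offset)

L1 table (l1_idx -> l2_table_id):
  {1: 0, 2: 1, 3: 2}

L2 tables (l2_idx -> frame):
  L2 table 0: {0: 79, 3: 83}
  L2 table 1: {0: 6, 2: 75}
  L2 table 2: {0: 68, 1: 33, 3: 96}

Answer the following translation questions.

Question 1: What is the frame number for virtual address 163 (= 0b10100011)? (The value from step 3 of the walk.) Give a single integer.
Answer: 75

Derivation:
vaddr = 163: l1_idx=2, l2_idx=2
L1[2] = 1; L2[1][2] = 75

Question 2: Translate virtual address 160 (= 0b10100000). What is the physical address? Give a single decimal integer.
Answer: 1200

Derivation:
vaddr = 160 = 0b10100000
Split: l1_idx=2, l2_idx=2, offset=0
L1[2] = 1
L2[1][2] = 75
paddr = 75 * 16 + 0 = 1200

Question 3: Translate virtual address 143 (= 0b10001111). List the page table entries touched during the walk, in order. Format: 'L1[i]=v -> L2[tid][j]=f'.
Answer: L1[2]=1 -> L2[1][0]=6

Derivation:
vaddr = 143 = 0b10001111
Split: l1_idx=2, l2_idx=0, offset=15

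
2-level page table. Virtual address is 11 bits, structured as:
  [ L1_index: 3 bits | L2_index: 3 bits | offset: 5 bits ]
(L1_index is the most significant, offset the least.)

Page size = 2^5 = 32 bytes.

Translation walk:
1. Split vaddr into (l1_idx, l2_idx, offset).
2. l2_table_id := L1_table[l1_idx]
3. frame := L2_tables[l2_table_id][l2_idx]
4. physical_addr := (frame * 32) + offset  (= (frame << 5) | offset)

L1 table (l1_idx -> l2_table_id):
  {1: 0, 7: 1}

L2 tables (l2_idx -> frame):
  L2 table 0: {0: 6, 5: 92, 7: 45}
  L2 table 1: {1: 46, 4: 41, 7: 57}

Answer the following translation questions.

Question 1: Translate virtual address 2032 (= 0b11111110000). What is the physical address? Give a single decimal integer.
Answer: 1840

Derivation:
vaddr = 2032 = 0b11111110000
Split: l1_idx=7, l2_idx=7, offset=16
L1[7] = 1
L2[1][7] = 57
paddr = 57 * 32 + 16 = 1840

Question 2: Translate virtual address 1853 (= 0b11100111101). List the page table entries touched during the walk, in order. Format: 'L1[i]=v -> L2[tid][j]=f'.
vaddr = 1853 = 0b11100111101
Split: l1_idx=7, l2_idx=1, offset=29

Answer: L1[7]=1 -> L2[1][1]=46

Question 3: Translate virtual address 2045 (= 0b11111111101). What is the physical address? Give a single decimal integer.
Answer: 1853

Derivation:
vaddr = 2045 = 0b11111111101
Split: l1_idx=7, l2_idx=7, offset=29
L1[7] = 1
L2[1][7] = 57
paddr = 57 * 32 + 29 = 1853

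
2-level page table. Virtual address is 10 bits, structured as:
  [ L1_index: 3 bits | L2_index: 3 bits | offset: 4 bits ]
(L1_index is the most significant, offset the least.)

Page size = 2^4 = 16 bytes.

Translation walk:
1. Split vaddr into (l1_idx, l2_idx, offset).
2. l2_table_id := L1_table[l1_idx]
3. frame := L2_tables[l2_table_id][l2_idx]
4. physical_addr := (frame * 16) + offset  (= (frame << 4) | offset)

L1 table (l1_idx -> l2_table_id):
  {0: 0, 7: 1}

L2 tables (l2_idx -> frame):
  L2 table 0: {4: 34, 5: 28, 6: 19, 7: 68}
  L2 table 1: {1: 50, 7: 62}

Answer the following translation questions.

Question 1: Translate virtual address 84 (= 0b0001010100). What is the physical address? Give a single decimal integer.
vaddr = 84 = 0b0001010100
Split: l1_idx=0, l2_idx=5, offset=4
L1[0] = 0
L2[0][5] = 28
paddr = 28 * 16 + 4 = 452

Answer: 452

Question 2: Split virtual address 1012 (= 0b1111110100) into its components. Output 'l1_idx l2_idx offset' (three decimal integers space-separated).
Answer: 7 7 4

Derivation:
vaddr = 1012 = 0b1111110100
  top 3 bits -> l1_idx = 7
  next 3 bits -> l2_idx = 7
  bottom 4 bits -> offset = 4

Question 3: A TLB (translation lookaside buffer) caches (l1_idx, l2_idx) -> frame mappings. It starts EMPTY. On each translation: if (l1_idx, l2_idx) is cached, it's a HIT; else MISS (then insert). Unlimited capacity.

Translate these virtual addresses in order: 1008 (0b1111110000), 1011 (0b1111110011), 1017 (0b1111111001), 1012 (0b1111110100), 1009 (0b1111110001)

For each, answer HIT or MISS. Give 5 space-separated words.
Answer: MISS HIT HIT HIT HIT

Derivation:
vaddr=1008: (7,7) not in TLB -> MISS, insert
vaddr=1011: (7,7) in TLB -> HIT
vaddr=1017: (7,7) in TLB -> HIT
vaddr=1012: (7,7) in TLB -> HIT
vaddr=1009: (7,7) in TLB -> HIT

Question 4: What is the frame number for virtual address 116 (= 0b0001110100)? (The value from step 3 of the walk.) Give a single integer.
Answer: 68

Derivation:
vaddr = 116: l1_idx=0, l2_idx=7
L1[0] = 0; L2[0][7] = 68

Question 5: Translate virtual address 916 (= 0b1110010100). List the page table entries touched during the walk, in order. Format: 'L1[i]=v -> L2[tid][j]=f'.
vaddr = 916 = 0b1110010100
Split: l1_idx=7, l2_idx=1, offset=4

Answer: L1[7]=1 -> L2[1][1]=50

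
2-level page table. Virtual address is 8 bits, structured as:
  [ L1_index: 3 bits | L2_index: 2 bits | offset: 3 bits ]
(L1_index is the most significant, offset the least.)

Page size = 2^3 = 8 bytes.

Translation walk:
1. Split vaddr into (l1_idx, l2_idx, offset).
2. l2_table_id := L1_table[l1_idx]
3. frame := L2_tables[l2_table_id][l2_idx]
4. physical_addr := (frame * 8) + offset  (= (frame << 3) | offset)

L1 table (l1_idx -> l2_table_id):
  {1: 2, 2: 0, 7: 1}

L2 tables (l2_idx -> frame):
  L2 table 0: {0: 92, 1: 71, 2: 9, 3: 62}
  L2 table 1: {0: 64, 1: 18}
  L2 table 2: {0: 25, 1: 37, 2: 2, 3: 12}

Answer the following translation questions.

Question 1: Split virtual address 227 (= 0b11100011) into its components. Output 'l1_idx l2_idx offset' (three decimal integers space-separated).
vaddr = 227 = 0b11100011
  top 3 bits -> l1_idx = 7
  next 2 bits -> l2_idx = 0
  bottom 3 bits -> offset = 3

Answer: 7 0 3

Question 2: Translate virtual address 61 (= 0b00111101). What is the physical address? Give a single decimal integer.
vaddr = 61 = 0b00111101
Split: l1_idx=1, l2_idx=3, offset=5
L1[1] = 2
L2[2][3] = 12
paddr = 12 * 8 + 5 = 101

Answer: 101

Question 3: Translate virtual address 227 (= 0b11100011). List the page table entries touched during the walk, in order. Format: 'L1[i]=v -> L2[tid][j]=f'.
vaddr = 227 = 0b11100011
Split: l1_idx=7, l2_idx=0, offset=3

Answer: L1[7]=1 -> L2[1][0]=64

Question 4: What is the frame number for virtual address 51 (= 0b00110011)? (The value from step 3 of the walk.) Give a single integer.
vaddr = 51: l1_idx=1, l2_idx=2
L1[1] = 2; L2[2][2] = 2

Answer: 2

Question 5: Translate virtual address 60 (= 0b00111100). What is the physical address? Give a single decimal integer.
vaddr = 60 = 0b00111100
Split: l1_idx=1, l2_idx=3, offset=4
L1[1] = 2
L2[2][3] = 12
paddr = 12 * 8 + 4 = 100

Answer: 100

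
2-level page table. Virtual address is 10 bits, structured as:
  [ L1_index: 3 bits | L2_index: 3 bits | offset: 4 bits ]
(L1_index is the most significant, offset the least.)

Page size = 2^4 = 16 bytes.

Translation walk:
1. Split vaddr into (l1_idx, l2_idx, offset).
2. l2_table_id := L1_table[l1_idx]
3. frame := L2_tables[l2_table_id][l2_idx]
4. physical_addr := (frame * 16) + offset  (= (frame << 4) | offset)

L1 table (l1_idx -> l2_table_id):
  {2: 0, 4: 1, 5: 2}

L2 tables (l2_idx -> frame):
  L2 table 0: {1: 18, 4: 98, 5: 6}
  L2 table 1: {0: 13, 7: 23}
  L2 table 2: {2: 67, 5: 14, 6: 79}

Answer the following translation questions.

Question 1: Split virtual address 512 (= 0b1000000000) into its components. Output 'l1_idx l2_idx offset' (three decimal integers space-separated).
vaddr = 512 = 0b1000000000
  top 3 bits -> l1_idx = 4
  next 3 bits -> l2_idx = 0
  bottom 4 bits -> offset = 0

Answer: 4 0 0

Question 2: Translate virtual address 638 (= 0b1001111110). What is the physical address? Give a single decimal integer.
vaddr = 638 = 0b1001111110
Split: l1_idx=4, l2_idx=7, offset=14
L1[4] = 1
L2[1][7] = 23
paddr = 23 * 16 + 14 = 382

Answer: 382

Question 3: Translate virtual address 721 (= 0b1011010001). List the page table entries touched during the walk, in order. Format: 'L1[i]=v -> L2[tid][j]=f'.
vaddr = 721 = 0b1011010001
Split: l1_idx=5, l2_idx=5, offset=1

Answer: L1[5]=2 -> L2[2][5]=14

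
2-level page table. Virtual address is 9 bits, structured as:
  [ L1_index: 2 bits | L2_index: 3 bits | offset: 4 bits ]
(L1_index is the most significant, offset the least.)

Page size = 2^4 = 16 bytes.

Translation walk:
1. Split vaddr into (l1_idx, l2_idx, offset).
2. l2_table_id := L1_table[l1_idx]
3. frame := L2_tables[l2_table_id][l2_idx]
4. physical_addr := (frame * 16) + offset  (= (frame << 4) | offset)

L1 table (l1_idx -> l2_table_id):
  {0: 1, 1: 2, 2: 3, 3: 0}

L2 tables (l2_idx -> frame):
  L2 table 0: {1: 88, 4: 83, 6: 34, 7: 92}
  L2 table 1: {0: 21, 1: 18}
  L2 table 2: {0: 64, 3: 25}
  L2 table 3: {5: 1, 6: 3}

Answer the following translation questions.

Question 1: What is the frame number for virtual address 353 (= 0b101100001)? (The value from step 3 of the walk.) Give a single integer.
vaddr = 353: l1_idx=2, l2_idx=6
L1[2] = 3; L2[3][6] = 3

Answer: 3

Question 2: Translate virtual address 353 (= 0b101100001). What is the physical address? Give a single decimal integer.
vaddr = 353 = 0b101100001
Split: l1_idx=2, l2_idx=6, offset=1
L1[2] = 3
L2[3][6] = 3
paddr = 3 * 16 + 1 = 49

Answer: 49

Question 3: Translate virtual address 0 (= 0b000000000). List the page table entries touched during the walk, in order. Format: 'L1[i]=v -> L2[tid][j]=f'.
Answer: L1[0]=1 -> L2[1][0]=21

Derivation:
vaddr = 0 = 0b000000000
Split: l1_idx=0, l2_idx=0, offset=0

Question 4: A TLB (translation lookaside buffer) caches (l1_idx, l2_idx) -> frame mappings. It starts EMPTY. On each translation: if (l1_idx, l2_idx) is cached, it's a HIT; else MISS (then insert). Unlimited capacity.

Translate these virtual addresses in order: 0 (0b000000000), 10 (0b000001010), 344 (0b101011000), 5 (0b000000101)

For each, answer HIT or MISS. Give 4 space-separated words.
vaddr=0: (0,0) not in TLB -> MISS, insert
vaddr=10: (0,0) in TLB -> HIT
vaddr=344: (2,5) not in TLB -> MISS, insert
vaddr=5: (0,0) in TLB -> HIT

Answer: MISS HIT MISS HIT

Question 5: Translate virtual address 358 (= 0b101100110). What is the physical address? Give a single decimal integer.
Answer: 54

Derivation:
vaddr = 358 = 0b101100110
Split: l1_idx=2, l2_idx=6, offset=6
L1[2] = 3
L2[3][6] = 3
paddr = 3 * 16 + 6 = 54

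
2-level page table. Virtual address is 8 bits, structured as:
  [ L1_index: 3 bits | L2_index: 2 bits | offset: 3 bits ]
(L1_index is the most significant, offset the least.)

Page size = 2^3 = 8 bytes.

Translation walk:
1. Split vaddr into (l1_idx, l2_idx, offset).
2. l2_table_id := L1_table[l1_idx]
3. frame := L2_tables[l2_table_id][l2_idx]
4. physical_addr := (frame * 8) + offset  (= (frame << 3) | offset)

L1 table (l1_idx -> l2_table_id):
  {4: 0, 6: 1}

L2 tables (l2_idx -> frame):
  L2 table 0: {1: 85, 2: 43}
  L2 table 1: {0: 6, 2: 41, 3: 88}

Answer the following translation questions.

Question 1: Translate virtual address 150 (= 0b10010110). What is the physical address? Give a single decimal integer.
Answer: 350

Derivation:
vaddr = 150 = 0b10010110
Split: l1_idx=4, l2_idx=2, offset=6
L1[4] = 0
L2[0][2] = 43
paddr = 43 * 8 + 6 = 350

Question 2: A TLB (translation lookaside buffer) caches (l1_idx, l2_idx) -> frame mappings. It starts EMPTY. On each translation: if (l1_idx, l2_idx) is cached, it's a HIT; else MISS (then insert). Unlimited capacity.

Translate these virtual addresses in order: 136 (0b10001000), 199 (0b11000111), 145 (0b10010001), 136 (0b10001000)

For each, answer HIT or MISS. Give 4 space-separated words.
vaddr=136: (4,1) not in TLB -> MISS, insert
vaddr=199: (6,0) not in TLB -> MISS, insert
vaddr=145: (4,2) not in TLB -> MISS, insert
vaddr=136: (4,1) in TLB -> HIT

Answer: MISS MISS MISS HIT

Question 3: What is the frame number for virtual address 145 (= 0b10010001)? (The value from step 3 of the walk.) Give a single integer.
Answer: 43

Derivation:
vaddr = 145: l1_idx=4, l2_idx=2
L1[4] = 0; L2[0][2] = 43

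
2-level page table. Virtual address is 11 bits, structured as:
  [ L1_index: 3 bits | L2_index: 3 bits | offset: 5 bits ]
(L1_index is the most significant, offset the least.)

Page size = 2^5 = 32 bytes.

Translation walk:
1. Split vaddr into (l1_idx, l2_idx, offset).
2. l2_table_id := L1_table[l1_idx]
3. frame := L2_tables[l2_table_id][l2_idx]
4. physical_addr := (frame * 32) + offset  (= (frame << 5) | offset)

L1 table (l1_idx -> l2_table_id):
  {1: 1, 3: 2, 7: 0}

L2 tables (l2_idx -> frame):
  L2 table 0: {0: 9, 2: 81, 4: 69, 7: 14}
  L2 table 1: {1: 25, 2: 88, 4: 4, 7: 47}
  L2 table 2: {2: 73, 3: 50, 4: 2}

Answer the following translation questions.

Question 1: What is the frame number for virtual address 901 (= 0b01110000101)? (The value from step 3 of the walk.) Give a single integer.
vaddr = 901: l1_idx=3, l2_idx=4
L1[3] = 2; L2[2][4] = 2

Answer: 2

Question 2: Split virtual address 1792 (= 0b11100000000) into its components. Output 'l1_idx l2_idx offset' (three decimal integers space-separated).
Answer: 7 0 0

Derivation:
vaddr = 1792 = 0b11100000000
  top 3 bits -> l1_idx = 7
  next 3 bits -> l2_idx = 0
  bottom 5 bits -> offset = 0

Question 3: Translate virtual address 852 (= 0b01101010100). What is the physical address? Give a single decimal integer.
Answer: 2356

Derivation:
vaddr = 852 = 0b01101010100
Split: l1_idx=3, l2_idx=2, offset=20
L1[3] = 2
L2[2][2] = 73
paddr = 73 * 32 + 20 = 2356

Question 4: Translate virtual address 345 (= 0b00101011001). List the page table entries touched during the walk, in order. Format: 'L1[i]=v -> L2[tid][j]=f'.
vaddr = 345 = 0b00101011001
Split: l1_idx=1, l2_idx=2, offset=25

Answer: L1[1]=1 -> L2[1][2]=88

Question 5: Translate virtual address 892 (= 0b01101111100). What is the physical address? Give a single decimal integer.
vaddr = 892 = 0b01101111100
Split: l1_idx=3, l2_idx=3, offset=28
L1[3] = 2
L2[2][3] = 50
paddr = 50 * 32 + 28 = 1628

Answer: 1628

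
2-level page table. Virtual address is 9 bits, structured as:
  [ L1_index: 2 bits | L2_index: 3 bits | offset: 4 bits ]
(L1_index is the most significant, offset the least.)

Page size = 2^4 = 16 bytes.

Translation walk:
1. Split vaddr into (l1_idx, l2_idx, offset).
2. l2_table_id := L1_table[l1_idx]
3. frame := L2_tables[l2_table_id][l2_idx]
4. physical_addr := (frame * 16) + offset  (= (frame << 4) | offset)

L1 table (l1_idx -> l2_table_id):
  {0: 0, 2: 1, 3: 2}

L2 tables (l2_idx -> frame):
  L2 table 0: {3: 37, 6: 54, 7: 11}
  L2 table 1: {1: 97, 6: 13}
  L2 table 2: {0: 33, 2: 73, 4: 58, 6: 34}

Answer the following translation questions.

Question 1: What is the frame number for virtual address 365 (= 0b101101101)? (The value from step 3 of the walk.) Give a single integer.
vaddr = 365: l1_idx=2, l2_idx=6
L1[2] = 1; L2[1][6] = 13

Answer: 13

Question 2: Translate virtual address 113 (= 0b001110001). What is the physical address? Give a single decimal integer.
Answer: 177

Derivation:
vaddr = 113 = 0b001110001
Split: l1_idx=0, l2_idx=7, offset=1
L1[0] = 0
L2[0][7] = 11
paddr = 11 * 16 + 1 = 177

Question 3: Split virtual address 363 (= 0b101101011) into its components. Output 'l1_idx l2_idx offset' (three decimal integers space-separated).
vaddr = 363 = 0b101101011
  top 2 bits -> l1_idx = 2
  next 3 bits -> l2_idx = 6
  bottom 4 bits -> offset = 11

Answer: 2 6 11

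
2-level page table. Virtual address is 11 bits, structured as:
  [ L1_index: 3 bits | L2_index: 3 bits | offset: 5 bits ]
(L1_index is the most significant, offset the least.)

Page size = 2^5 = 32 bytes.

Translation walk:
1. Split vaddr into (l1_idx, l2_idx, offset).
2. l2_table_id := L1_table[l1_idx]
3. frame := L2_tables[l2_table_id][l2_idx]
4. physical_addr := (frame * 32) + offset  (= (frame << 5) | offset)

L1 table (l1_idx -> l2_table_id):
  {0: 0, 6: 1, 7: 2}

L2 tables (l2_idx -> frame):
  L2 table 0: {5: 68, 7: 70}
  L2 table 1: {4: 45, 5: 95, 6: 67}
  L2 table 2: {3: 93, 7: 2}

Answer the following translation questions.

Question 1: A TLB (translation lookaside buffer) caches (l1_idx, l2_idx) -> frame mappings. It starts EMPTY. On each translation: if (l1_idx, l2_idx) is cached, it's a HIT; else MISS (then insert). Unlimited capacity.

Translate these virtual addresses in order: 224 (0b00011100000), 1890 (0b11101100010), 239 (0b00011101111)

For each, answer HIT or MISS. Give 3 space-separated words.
vaddr=224: (0,7) not in TLB -> MISS, insert
vaddr=1890: (7,3) not in TLB -> MISS, insert
vaddr=239: (0,7) in TLB -> HIT

Answer: MISS MISS HIT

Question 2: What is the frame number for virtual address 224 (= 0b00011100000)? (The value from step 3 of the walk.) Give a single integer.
Answer: 70

Derivation:
vaddr = 224: l1_idx=0, l2_idx=7
L1[0] = 0; L2[0][7] = 70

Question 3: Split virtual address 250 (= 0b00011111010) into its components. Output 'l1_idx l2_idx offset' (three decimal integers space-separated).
vaddr = 250 = 0b00011111010
  top 3 bits -> l1_idx = 0
  next 3 bits -> l2_idx = 7
  bottom 5 bits -> offset = 26

Answer: 0 7 26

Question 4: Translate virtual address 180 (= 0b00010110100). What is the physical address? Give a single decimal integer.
vaddr = 180 = 0b00010110100
Split: l1_idx=0, l2_idx=5, offset=20
L1[0] = 0
L2[0][5] = 68
paddr = 68 * 32 + 20 = 2196

Answer: 2196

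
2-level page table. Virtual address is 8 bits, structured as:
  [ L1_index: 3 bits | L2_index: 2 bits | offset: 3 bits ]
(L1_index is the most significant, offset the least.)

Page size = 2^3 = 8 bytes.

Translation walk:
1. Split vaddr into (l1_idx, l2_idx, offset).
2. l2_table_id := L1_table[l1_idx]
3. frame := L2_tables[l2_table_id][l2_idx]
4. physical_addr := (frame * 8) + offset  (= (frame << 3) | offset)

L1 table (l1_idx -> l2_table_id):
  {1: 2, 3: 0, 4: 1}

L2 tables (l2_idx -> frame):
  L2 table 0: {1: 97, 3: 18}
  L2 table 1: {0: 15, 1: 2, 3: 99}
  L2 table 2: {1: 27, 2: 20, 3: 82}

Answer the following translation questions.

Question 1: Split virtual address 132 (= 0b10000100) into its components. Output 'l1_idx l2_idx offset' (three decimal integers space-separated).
Answer: 4 0 4

Derivation:
vaddr = 132 = 0b10000100
  top 3 bits -> l1_idx = 4
  next 2 bits -> l2_idx = 0
  bottom 3 bits -> offset = 4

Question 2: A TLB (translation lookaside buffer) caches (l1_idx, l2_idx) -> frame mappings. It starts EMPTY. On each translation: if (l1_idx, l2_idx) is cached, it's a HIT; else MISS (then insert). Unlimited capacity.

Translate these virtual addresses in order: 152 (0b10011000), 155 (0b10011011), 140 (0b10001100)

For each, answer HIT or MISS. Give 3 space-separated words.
vaddr=152: (4,3) not in TLB -> MISS, insert
vaddr=155: (4,3) in TLB -> HIT
vaddr=140: (4,1) not in TLB -> MISS, insert

Answer: MISS HIT MISS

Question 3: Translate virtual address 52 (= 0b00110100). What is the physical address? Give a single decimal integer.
vaddr = 52 = 0b00110100
Split: l1_idx=1, l2_idx=2, offset=4
L1[1] = 2
L2[2][2] = 20
paddr = 20 * 8 + 4 = 164

Answer: 164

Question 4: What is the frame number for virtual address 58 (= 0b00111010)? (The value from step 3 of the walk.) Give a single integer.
Answer: 82

Derivation:
vaddr = 58: l1_idx=1, l2_idx=3
L1[1] = 2; L2[2][3] = 82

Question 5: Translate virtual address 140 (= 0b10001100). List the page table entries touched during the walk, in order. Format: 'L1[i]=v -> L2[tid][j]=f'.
Answer: L1[4]=1 -> L2[1][1]=2

Derivation:
vaddr = 140 = 0b10001100
Split: l1_idx=4, l2_idx=1, offset=4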